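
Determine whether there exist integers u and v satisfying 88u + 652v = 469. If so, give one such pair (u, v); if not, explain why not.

Any value of 88u + 652v is a multiple of gcd(88, 652) = 4.
But 469 = 4·117 + 1, so 4 ∤ 469.
So the equation is unsolvable over ℤ.

There are no such integers.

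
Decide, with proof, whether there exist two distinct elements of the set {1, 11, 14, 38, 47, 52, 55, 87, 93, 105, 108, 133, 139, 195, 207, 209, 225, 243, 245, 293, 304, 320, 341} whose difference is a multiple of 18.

Both 1 and 55 leave remainder 1 on division by 18; their difference 54 = 3·18 is a multiple of 18.

The pair (1, 55) works.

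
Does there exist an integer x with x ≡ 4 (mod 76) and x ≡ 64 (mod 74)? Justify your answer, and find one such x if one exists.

x = 2284

Here gcd(76, 74) = 2, and both 4 and 64 leave remainder 0 mod 2, so the system is consistent.
Write x = 4 + 76t. Then 76t ≡ 64 − 4 ≡ 60 (mod 74); dividing through by 2 gives 38t ≡ 30 (mod 37).
38 ≡ 1 (mod 37), so this reads 1t ≡ 30 (mod 37). So t ≡ 30 (mod 37).
Then x = 4 + 76·30 = 2284.
Verify: 2284 = 30·76 + 4 and 2284 = 30·74 + 64. ✓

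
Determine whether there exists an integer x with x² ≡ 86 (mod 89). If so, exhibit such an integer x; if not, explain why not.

89 is prime, so by Euler's criterion 86 is a square mod 89 iff 86^((89−1)/2) = 86^44 ≡ 1 (mod 89).
Squaring successively (mod 89): 86^2 = 7396 ≡ 9; 86^4 ≡ 9² = 81 ≡ 81; 86^8 ≡ 81² = 6561 ≡ 64; 86^16 ≡ 64² = 4096 ≡ 2; 86^32 ≡ 2² = 4 ≡ 4.
Since 44 = 32 + 8 + 4, 86^44 ≡ 4 · 64 · 81; multiplying out mod 89: 4·64 = 256 ≡ 78, then 78·81 = 6318 ≡ 88. Thus 86^44 ≡ 88 ≡ −1 (mod 89).
The value −1 means 86 is a non-residue modulo 89, so x² ≡ 86 (mod 89) is impossible.

There is no such integer.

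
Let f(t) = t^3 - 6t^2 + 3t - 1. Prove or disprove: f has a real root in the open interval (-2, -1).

f(-2) = -39 and f(-1) = -11, both negative, so a sign-change argument is unavailable; we show f keeps this sign on the whole interval.
Shift to the endpoint -1: with t = -1 − u (0 < u < 1), one computes f(-1 − u) = -u^3 - 9u^2 - 18u - 11.
All 4 nonzero coefficients of this polynomial in u are negative; hence for u > 0 the value is a sum of negative terms (the constant -11 among them).
Therefore f(t) < 0 throughout (-2, -1), and f has no zero there.

f has no root in that interval.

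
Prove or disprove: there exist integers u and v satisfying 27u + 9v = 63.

u = 0, v = 7

Since gcd(27, 9) = 9 and 63 = 9·7, Bézout's identity guarantees a solution.
Dividing through by 9 reduces the equation to 3u + 1v = 7.
With a unit coefficient on v, (u, v) = (0, 7) is an immediate solution.
Indeed 27·0 + 9·7 = 0 + 63 = 63.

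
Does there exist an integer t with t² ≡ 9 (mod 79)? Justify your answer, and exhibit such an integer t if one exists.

Take t = 3. Then 3² = 9, and since 0 ≤ 9 < 79 this is already reduced: 3² ≡ 9 (mod 79).

t = 3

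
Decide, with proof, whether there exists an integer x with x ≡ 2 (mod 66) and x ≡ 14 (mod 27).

x = 68

Here gcd(66, 27) = 3, and both 2 and 14 leave remainder 2 mod 3, so the system is consistent.
Step through x = 2, 2 + 66, 2 + 2·66, …: the values 2, 68 reduce mod 27 to 2, 14. The value 68 hits 14.
Indeed 68 ≡ 2 (mod 66) and 68 ≡ 14 (mod 27).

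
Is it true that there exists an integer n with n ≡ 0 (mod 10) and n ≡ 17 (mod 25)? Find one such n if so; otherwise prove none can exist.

No such integer exists.

gcd(10, 25) = 5. If n ≡ 0 (mod 10) and n ≡ 17 (mod 25), then n ≡ 0 (mod 5) and n ≡ 17 (mod 5).
However 0 ≡ 0 and 17 ≡ 2 (mod 5), and 0 ≠ 2.
Hence the system has no solution.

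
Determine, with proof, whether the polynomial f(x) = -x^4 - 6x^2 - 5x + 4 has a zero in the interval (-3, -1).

Yes, f has a root in the interval.

f(-3) = -116 and f(-1) = 2, which have opposite signs.
Since f is a polynomial it is continuous on [-3, -1].
By the Intermediate Value Theorem, f takes the value 0 somewhere in the open interval.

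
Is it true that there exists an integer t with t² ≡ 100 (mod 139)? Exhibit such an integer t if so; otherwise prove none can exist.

Take t = 10. Then 10² = 100, and since 0 ≤ 100 < 139 this is already reduced: 10² ≡ 100 (mod 139).

t = 10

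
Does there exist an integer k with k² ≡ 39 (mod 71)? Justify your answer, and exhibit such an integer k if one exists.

Apply Euler's criterion with the prime 71: 39 is a quadratic residue iff 39^35 ≡ 1 (mod 71), and a non-residue iff it is ≡ −1.
Repeated squaring mod 71: 39^2 = 1521 ≡ 30; 39^4 ≡ 30² = 900 ≡ 48; 39^8 ≡ 48² = 2304 ≡ 32; 39^16 ≡ 32² = 1024 ≡ 30; 39^32 ≡ 30² = 900 ≡ 48.
Since 35 = 32 + 2 + 1, 39^35 ≡ 48 · 30 · 39; multiplying out mod 71: 48·30 = 1440 ≡ 20, then 20·39 = 780 ≡ 70. Thus 39^35 ≡ 70 ≡ −1 (mod 71).
The value −1 means 39 is a non-residue modulo 71, so k² ≡ 39 (mod 71) is impossible.

No, no such integer exists.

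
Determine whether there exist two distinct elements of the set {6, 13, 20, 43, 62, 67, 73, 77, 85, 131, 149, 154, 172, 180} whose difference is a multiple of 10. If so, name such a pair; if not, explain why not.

Both 13 and 43 leave remainder 3 on division by 10; their difference 30 = 3·10 is a multiple of 10.

13 and 43 are such a pair.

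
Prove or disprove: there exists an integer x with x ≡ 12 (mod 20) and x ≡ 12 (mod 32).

The moduli are not coprime: gcd(20, 32) = 4. Compatibility requires 4 ∣ (12 − 12) = 0, which holds, so solutions exist.
The smallest candidate x = 12 works directly: 12 ≡ 12 (mod 32).
Verify: 12 = 0·20 + 12 and 12 = 0·32 + 12. ✓

x = 12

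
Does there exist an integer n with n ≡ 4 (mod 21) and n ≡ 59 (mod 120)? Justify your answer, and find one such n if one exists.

No, no such integer exists.

Reduce both congruences modulo 3, which divides 21 and 120: they say n ≡ 4 (mod 3) and n ≡ 59 (mod 3).
But 4 mod 3 = 1 while 59 mod 3 = 2, a contradiction.
Hence the system has no solution.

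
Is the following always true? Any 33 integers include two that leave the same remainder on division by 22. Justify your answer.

Partition the integers by their residue mod 22; there are 22 classes.
Placing 33 integers into 22 classes, some class receives at least two — say a and b.
That is, a and b leave the same remainder on division by 22, as claimed.

Yes.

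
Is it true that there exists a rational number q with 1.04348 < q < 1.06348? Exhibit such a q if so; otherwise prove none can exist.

q = 17/16

Multiplying by 16: 16·1.04348 = 16.69568 and 16·1.06348 = 17.01568, so the integer 17 lies strictly between them.
Dividing back, 1.04348 < 17/16 < 1.06348, and 17/16 is rational.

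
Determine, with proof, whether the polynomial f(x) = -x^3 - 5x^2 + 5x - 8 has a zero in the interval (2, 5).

f has no root in that interval.

The endpoint values f(2) = -26 and f(5) = -233 are both negative. Claim: f(x) < 0 for every x in (2, 5).
Shift to the endpoint 2: with x = 2 + u (0 < u < 3), one computes f(2 + u) = -u^3 - 11u^2 - 27u - 26.
The nonzero coefficients here are all negative, so for u > 0 every term is negative (or zero), and the constant term -26 is strictly negative.
Therefore f(x) < 0 throughout (2, 5), and f has no zero there.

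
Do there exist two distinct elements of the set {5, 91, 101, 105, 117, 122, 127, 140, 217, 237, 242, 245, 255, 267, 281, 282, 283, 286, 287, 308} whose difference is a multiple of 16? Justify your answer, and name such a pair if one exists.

5 mod 16 = 5 and 101 mod 16 = 5, so 101 − 5 = 96 = 6·16.

The pair (5, 101) works.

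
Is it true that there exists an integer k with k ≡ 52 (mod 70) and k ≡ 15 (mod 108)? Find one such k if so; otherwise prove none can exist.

Reduce both congruences modulo 2, which divides 70 and 108: they say k ≡ 52 (mod 2) and k ≡ 15 (mod 2).
However 52 ≡ 0 and 15 ≡ 1 (mod 2), and 0 ≠ 1.
Therefore no such k exists.

No, no such integer exists.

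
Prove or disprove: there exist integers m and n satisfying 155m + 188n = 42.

155 and 188 are coprime, so 155m + 188n ranges over all of ℤ.
Dividing repeatedly: 188 = 1·155 + 33, 155 = 4·33 + 23, 33 = 1·23 + 10, 23 = 2·10 + 3, 10 = 3·3 + 1, 3 = 3·1 + 0.
Back-substituting, 1 = 10 − 3·3 = 10 − 3·(23 − 2·10) = −3·23 + 7·10 = −3·23 + 7·(33 − 1·23) = 7·33 − 10·23 = 7·33 − 10·(155 − 4·33) = −10·155 + 47·33 = −10·155 + 47·(188 − 1·155) = 47·188 − 57·155; that is, 155·(-57) + 188·47 = 1.
Scaling by 42 gives the particular solution (m, n) = (-2394, 1974).
The general solution is m = -2394 + 188k, n = 1974 − 155k; taking k = 13 gives the smaller pair m = 50, n = -41.
Indeed 155·50 + 188·(-41) = 7750 − 7708 = 42.

m = 50, n = -41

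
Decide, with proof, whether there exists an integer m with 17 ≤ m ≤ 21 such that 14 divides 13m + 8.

The values of 13m + 8 for m = 17, 18, …, 21 are 229, 242, 255, 268, 281; reduced mod 14 these are 5, 4, 3, 2, 1.
None is 0, so 14 never divides 13m + 8 on this range.

No such integer m in that range exists.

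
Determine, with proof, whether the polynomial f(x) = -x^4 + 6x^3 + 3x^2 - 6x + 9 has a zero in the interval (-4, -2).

The endpoint values f(-4) = -559 and f(-2) = -31 are both negative. Claim: f(x) < 0 for every x in (-4, -2).
Substitute x = -2 − u, where 0 < u < 2 on the interval. Expanding, f(-2 − u) = -u^4 - 14u^3 - 57u^2 - 86u - 31.
The nonzero coefficients here are all negative, so for u > 0 every term is negative (or zero), and the constant term -31 is strictly negative.
So f is strictly negative on (-4, -2); no root exists in the interval.

No.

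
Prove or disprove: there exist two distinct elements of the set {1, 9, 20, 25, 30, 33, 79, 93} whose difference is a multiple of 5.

Both 9 and 79 leave remainder 4 on division by 5; their difference 70 = 14·5 is a multiple of 5.

Yes: 9 and 79.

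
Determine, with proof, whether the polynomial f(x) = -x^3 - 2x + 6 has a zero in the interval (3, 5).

f has no root in that interval.

f(3) = -27 and f(5) = -129, both negative.
f'(x) = -3x^2 - 2 has discriminant 0² − 4·(-3)·(-2) = -24 < 0, so f' has no real roots and is negative for every real x.
Hence f is strictly decreasing on ℝ, and in particular on [3, 5]. A strictly monotone function with same-sign endpoint values stays negative on the whole interval, so f has no zero in (3, 5).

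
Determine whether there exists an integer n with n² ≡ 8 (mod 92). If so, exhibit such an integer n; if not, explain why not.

n = 82 works: 82² = 6724, and 6724 − 8 = 6716 = 73·92.

n = 82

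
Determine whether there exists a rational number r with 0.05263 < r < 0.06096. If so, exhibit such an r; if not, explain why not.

r = 1/17

Scale by 17: the interval becomes (0.89471, 1.03632), which contains the integer 1.
So r = 1/17 works: it is a ratio of integers, and dividing 17·0.05263 < 1 < 17·0.06096 through by 17 gives 0.05263 < 1/17 < 0.06096.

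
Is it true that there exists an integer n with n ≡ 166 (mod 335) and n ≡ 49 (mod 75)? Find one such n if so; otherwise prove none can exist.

Both moduli are multiples of 5 = gcd(335, 75), so any solution would satisfy n ≡ 166 and n ≡ 49 modulo 5 simultaneously.
These are incompatible: 166 − 49 = 117 is not divisible by 5.
Hence the system has no solution.

No, no such integer exists.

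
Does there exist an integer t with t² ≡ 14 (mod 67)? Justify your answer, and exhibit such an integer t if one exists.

t = 58

t = 58 works: 58² = 3364, and 3364 − 14 = 3350 = 50·67.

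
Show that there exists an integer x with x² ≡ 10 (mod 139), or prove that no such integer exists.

139 is prime, so by Euler's criterion 10 is a square mod 139 iff 10^((139−1)/2) = 10^69 ≡ 1 (mod 139).
Repeated squaring mod 139: 10^2 = 100 ≡ 100; 10^4 ≡ 100² = 10000 ≡ 131; 10^8 ≡ 131² = 17161 ≡ 64; 10^16 ≡ 64² = 4096 ≡ 65; 10^32 ≡ 65² = 4225 ≡ 55; 10^64 ≡ 55² = 3025 ≡ 106.
Since 69 = 64 + 4 + 1, 10^69 ≡ 106 · 131 · 10; multiplying out mod 139: 106·131 = 13886 ≡ 125, then 125·10 = 1250 ≡ 138. Thus 10^69 ≡ 138 ≡ −1 (mod 139).
By Euler's criterion 10 is a quadratic non-residue mod 139: no x satisfies x² ≡ 10 (mod 139).

There is no such integer.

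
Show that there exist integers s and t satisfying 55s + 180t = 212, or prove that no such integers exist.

No such integers exist.

Both 55 and 180 are divisible by gcd(55, 180) = 5, hence so is any combination 55s + 180t.
But 212 is not a multiple of 5 (it leaves remainder 2).
Therefore 55s + 180t = 212 has no solution in integers.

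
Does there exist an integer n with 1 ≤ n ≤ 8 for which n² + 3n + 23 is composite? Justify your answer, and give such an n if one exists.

n = 6

At n = 6: 6² + 3·6 + 23 = 77 = 7·11, which is composite.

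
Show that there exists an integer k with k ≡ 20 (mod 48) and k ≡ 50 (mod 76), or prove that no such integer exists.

Both moduli are multiples of 4 = gcd(48, 76), so any solution would satisfy k ≡ 20 and k ≡ 50 modulo 4 simultaneously.
However 20 ≡ 0 and 50 ≡ 2 (mod 4), and 0 ≠ 2.
Hence the system has no solution.

No such integer exists.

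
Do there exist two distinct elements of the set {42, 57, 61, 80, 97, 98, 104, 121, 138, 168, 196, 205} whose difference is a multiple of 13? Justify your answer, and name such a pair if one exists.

Two integers differ by a multiple of 13 exactly when they have the same residue mod 13. The residues are 42↦3, 57↦5, 61↦9, 80↦2, 97↦6, 98↦7, 104↦0, 121↦4, 138↦8, 168↦12, 196↦1, 205↦10.
These 12 residues are pairwise different, hence no difference of two elements is divisible by 13.

No such pair exists.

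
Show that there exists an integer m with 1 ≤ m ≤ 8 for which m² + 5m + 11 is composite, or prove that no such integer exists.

At m = 7: 7² + 5·7 + 11 = 95 = 5·19, which is composite.

m = 7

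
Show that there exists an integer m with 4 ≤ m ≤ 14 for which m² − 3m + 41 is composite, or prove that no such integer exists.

m = 9

At m = 9: 9² − 3·9 + 41 = 95 = 5·19, which is composite.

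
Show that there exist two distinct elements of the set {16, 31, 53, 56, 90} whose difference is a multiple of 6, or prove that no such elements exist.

Residues mod 6: 16↦4, 31↦1, 53↦5, 56↦2, 90↦0.
All 5 residues are distinct, so no two elements differ by a multiple of 6.

There is no such pair.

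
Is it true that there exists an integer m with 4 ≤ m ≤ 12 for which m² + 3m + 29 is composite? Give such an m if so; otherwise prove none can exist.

At m = 8: 8² + 3·8 + 29 = 117 = 3·39, which is composite.

m = 8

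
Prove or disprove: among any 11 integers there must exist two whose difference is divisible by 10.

There are exactly 10 possible remainders on division by 10.
Since 11 > 10, two of the 11 integers must share a residue class by the pigeonhole principle; call them a and b.
Equal remainders mean a − b ≡ 0 (mod 10), so 10 divides their difference.

Yes, this is always true.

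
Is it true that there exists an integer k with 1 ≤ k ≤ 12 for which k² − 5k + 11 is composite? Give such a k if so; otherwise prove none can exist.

k = 12

At k = 12: 12² − 5·12 + 11 = 95 = 5·19, which is composite.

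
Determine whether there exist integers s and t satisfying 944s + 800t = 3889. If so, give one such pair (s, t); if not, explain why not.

There are no such integers.

Any value of 944s + 800t is a multiple of gcd(944, 800) = 16.
But 3889 is not a multiple of 16 (it leaves remainder 1).
Therefore 944s + 800t = 3889 has no solution in integers.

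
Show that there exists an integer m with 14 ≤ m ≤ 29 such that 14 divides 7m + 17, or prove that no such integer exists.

No, no such integer m in that range exists.

At m = 14, 7·14 + 17 = 115 ≡ 3 (mod 14), and each step in m adds 7, giving residues 3, 10, 3, 10, 3, 10, 3, 10, 3, 10, 3, 10, 3, 10, 3, 10 for m = 14, 15, …, 29.
Since 0 is absent from this list, 14 ∤ 7m + 17 for every m with 14 ≤ m ≤ 29.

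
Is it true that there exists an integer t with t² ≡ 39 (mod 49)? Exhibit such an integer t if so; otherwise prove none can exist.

t = 23

Take t = 23. Then 23² = 529 = 10·49 + 39, so 23² ≡ 39 (mod 49).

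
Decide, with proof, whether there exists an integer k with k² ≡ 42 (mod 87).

Take k = 48. Then 48² = 2304 = 26·87 + 42, so 48² ≡ 42 (mod 87).

k = 48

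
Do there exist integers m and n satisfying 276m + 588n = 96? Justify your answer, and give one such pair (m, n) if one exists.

m = 11, n = -5

gcd(276, 588) = 12, and 12 divides 96, so integer solutions exist.
Dividing through by 12 reduces the equation to 23m + 49n = 8.
Euclidean algorithm: 49 = 2·23 + 3, 23 = 7·3 + 2, 3 = 1·2 + 1, 2 = 2·1 + 0.
Unwinding: 1 = 3 − 1·2 = 3 − (23 − 7·3) = −23 + 8·3 = −23 + 8·(49 − 2·23) = 8·49 − 17·23, i.e. 23·(-17) + 49·8 = 1.
Multiplying through by 8: m = (-17)·8 = -136, n = 8·8 = 64 is a solution.
The general solution is m = -136 + 49k, n = 64 − 23k; taking k = 3 gives the smaller pair m = 11, n = -5.
Check: 276·11 + 588·(-5) = 3036 − 2940 = 96. ✓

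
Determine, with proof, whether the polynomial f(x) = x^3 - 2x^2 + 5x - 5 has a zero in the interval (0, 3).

f(0) = -5 and f(3) = 19, which have opposite signs.
Since f is a polynomial it is continuous on [0, 3].
By the Intermediate Value Theorem f must vanish at some point of (0, 3).

Yes, f has a root in the interval.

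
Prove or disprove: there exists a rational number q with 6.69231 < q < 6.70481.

q = 67/10

Look for a denominator N such that an integer falls strictly between N·6.69231 and N·6.70481. N = 10 works: 10·6.69231 = 66.92310 < 67 < 67.04810 = 10·6.70481.
Hence 67/10 is a rational number with 6.69231 < 67/10 < 6.70481.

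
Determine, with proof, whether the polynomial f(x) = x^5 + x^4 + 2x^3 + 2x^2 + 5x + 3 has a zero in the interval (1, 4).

No such root exists.

The endpoint values f(1) = 14 and f(4) = 1463 are both positive. Claim: f(x) > 0 for every x in (1, 4).
Substitute x = 1 + u, where 0 < u < 3 on the interval. Expanding, f(1 + u) = u^5 + 6u^4 + 16u^3 + 24u^2 + 24u + 14.
The nonzero coefficients here are all positive, so for u > 0 every term is positive (or zero), and the constant term 14 is strictly positive.
Therefore f(x) > 0 throughout (1, 4), and f has no zero there.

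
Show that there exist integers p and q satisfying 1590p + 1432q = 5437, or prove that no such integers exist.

No, no such integers exist.

Any value of 1590p + 1432q is a multiple of gcd(1590, 1432) = 2.
However 5437 leaves remainder 1 on division by 2.
So the equation is unsolvable over ℤ.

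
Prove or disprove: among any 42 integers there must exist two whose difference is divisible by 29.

There are exactly 29 possible remainders on division by 29.
With 42 integers and only 29 classes, the pigeonhole principle forces two of them, say a and b, into the same class.
Then a ≡ b (mod 29), i.e. 29 ∣ (a − b).

Yes.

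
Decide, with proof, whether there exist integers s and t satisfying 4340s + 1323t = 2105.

gcd(4340, 1323) = 7, so every integer of the form 4340s + 1323t is a multiple of 7.
But 2105 is not a multiple of 7 (it leaves remainder 5).
Hence no integers s, t satisfy the equation.

There are no such integers.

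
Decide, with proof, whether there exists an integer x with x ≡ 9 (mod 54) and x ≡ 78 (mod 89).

x = 1413

Since 54 and 89 share no common factor, CRT says the pair of congruences has a solution (unique mod 4806).
Write x = 9 + 54t and require 9 + 54t ≡ 78 (mod 89), i.e. 54t ≡ 69 (mod 89).
Note 54·61 = 3294 ≡ 1 (mod 89) (as 3294 − 1 = 37·89), so 54⁻¹ ≡ 61.
Multiplying by 61: t ≡ 61·69 = 4209 ≡ 26 (mod 89).
Taking t = 26 gives x = 9 + 54·26 = 1413.
Check: 1413 mod 54 = 9, 1413 mod 89 = 78. ✓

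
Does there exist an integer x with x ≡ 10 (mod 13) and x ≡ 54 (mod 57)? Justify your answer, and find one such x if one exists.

The moduli 13 and 57 are coprime, so by the Chinese Remainder Theorem a unique solution modulo 741 exists.
Any solution of the first congruence is x = 10 + 13t; substituting into the second, 13t ≡ 54 − 10 ≡ 44 (mod 57).
Invert 13 mod 57 by the Euclidean algorithm: 57 = 4·13 + 5, 13 = 2·5 + 3, 5 = 1·3 + 2, 3 = 1·2 + 1, 2 = 2·1 + 0; back-substituting, 1 = 3 − 1·2 = 3 − (5 − 1·3) = −5 + 2·3 = −5 + 2·(13 − 2·5) = 2·13 − 5·5 = 2·13 − 5·(57 − 4·13) = −5·57 + 22·13. Hence 13·22 ≡ 1, so 13⁻¹ ≡ 22 (mod 57).
Multiplying by 22: t ≡ 22·44 = 968 ≡ 56 (mod 57).
With t = 56: x = 10 + 13·56 = 738.
Verify: 738 = 56·13 + 10 and 738 = 12·57 + 54. ✓

x = 738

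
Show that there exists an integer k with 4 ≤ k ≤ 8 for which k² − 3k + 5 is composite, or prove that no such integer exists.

k = 7

At k = 7: 7² − 3·7 + 5 = 33 = 3·11, which is composite.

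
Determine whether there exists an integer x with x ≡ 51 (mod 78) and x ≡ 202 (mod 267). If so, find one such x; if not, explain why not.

gcd(78, 267) = 3. If x ≡ 51 (mod 78) and x ≡ 202 (mod 267), then x ≡ 51 (mod 3) and x ≡ 202 (mod 3).
But 51 mod 3 = 0 while 202 mod 3 = 1, a contradiction.
So no integer satisfies both congruences.

No such integer exists.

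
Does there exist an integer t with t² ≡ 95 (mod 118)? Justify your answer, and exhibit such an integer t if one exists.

Take t = 65. Then 65² = 4225 = 35·118 + 95, so 65² ≡ 95 (mod 118).

t = 65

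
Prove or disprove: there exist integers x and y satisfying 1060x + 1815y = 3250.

x = 301, y = -174

Since gcd(1060, 1815) = 5 and 3250 = 5·650, Bézout's identity guarantees a solution.
Dividing through by 5 reduces the equation to 212x + 363y = 650.
Dividing repeatedly: 363 = 1·212 + 151, 212 = 1·151 + 61, 151 = 2·61 + 29, 61 = 2·29 + 3, 29 = 9·3 + 2, 3 = 1·2 + 1, 2 = 2·1 + 0.
Back-substituting, 1 = 3 − 1·2 = 3 − (29 − 9·3) = −29 + 10·3 = −29 + 10·(61 − 2·29) = 10·61 − 21·29 = 10·61 − 21·(151 − 2·61) = −21·151 + 52·61 = −21·151 + 52·(212 − 1·151) = 52·212 − 73·151 = 52·212 − 73·(363 − 1·212) = −73·363 + 125·212; that is, 212·125 + 363·(-73) = 1.
Scaling by 650 gives the particular solution (x, y) = (81250, -47450).
Subtracting 223·363 from x and adding 223·212 to y gives the tidier solution (301, -174).
Indeed 1060·301 + 1815·(-174) = 319060 − 315810 = 3250.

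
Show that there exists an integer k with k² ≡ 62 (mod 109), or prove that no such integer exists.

Apply Euler's criterion with the prime 109: 62 is a quadratic residue iff 62^54 ≡ 1 (mod 109), and a non-residue iff it is ≡ −1.
Repeated squaring mod 109: 62^2 = 3844 ≡ 29; 62^4 ≡ 29² = 841 ≡ 78; 62^8 ≡ 78² = 6084 ≡ 89; 62^16 ≡ 89² = 7921 ≡ 73; 62^32 ≡ 73² = 5329 ≡ 97.
Since 54 = 32 + 16 + 4 + 2, 62^54 ≡ 97 · 73 · 78 · 29; multiplying out mod 109: 97·73 = 7081 ≡ 105, then 105·78 = 8190 ≡ 15, then 15·29 = 435 ≡ 108. Thus 62^54 ≡ 108 ≡ −1 (mod 109).
The value −1 means 62 is a non-residue modulo 109, so k² ≡ 62 (mod 109) is impossible.

No such integer exists.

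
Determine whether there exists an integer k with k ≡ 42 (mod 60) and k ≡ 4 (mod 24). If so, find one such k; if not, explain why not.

Both moduli are multiples of 12 = gcd(60, 24), so any solution would satisfy k ≡ 42 and k ≡ 4 modulo 12 simultaneously.
However 42 ≡ 6 and 4 ≡ 4 (mod 12), and 6 ≠ 4.
Hence the system has no solution.

No, no such integer exists.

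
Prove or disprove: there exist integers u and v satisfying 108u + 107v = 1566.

108 and 107 are coprime, so 108u + 107v ranges over all of ℤ.
Dividing repeatedly: 108 = 1·107 + 1, 107 = 107·1 + 0.
Back-substituting, 1 = 108 − 1·107; that is, 108·1 + 107·(-1) = 1.
Scaling by 1566 gives the particular solution (u, v) = (1566, -1566).
Subtracting 14·107 from u and adding 14·108 to v gives the tidier solution (68, -54).
Check: 108·68 + 107·(-54) = 7344 − 5778 = 1566. ✓

u = 68, v = -54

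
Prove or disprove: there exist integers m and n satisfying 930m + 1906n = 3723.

No, no such integers exist.

Both 930 and 1906 are divisible by gcd(930, 1906) = 2, hence so is any combination 930m + 1906n.
But 3723 is not a multiple of 2 (it leaves remainder 1).
Hence no integers m, n satisfy the equation.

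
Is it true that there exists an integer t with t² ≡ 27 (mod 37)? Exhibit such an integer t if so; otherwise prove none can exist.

t = 29

Take t = 29. Then 29² = 841 = 22·37 + 27, so 29² ≡ 27 (mod 37).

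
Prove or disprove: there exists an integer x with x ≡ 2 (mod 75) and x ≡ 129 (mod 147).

Both moduli are multiples of 3 = gcd(75, 147), so any solution would satisfy x ≡ 2 and x ≡ 129 modulo 3 simultaneously.
These are incompatible: 2 − 129 = -127 is not divisible by 3.
Hence the system has no solution.

No such integer exists.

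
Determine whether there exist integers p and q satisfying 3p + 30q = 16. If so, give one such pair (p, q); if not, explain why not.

Any value of 3p + 30q is a multiple of gcd(3, 30) = 3.
However 16 leaves remainder 1 on division by 3.
Hence no integers p, q satisfy the equation.

No, no such integers exist.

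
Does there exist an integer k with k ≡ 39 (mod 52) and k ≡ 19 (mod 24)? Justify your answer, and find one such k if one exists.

Here gcd(52, 24) = 4, and both 39 and 19 leave remainder 3 mod 4, so the system is consistent.
List candidates k ≡ 39 (mod 52): 39, 91. Modulo 24 these are 15, 19; 91 gives 19 as required.
Check: 91 mod 52 = 39, 91 mod 24 = 19. ✓

k = 91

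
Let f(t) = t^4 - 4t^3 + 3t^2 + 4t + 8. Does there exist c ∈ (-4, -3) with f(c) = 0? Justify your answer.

f has no root in that interval.

The endpoint values f(-4) = 552 and f(-3) = 212 are both positive. Claim: f(t) > 0 for every t in (-4, -3).
Shift to the endpoint -3: with t = -3 − u (0 < u < 1), one computes f(-3 − u) = u^4 + 16u^3 + 93u^2 + 230u + 212.
The nonzero coefficients here are all positive, so for u > 0 every term is positive (or zero), and the constant term 212 is strictly positive.
Therefore f(t) > 0 throughout (-4, -3), and f has no zero there.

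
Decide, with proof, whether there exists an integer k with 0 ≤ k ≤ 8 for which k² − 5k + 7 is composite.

k = 7

At k = 7: 7² − 5·7 + 7 = 21 = 3·7, which is composite.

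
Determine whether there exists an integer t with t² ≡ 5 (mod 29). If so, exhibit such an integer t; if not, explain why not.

t = 18

Take t = 18. Then 18² = 324 = 11·29 + 5, so 18² ≡ 5 (mod 29).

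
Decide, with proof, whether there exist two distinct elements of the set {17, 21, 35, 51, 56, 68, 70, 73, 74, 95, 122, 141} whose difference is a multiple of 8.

The pair (17, 73) works.

Both 17 and 73 leave remainder 1 on division by 8; their difference 56 = 7·8 is a multiple of 8.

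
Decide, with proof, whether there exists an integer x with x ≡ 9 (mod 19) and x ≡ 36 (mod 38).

No such integer exists.

Reduce both congruences modulo 19, which divides 19 and 38: they say x ≡ 9 (mod 19) and x ≡ 36 (mod 19).
But 9 mod 19 = 9 while 36 mod 19 = 17, a contradiction.
So no integer satisfies both congruences.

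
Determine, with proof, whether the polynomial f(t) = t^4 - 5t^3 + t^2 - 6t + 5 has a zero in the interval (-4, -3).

No such root exists.

f(-4) = 621 and f(-3) = 248, both positive, so a sign-change argument is unavailable; we show f keeps this sign on the whole interval.
Substitute t = -3 − u, where 0 < u < 1 on the interval. Expanding, f(-3 − u) = u^4 + 17u^3 + 100u^2 + 255u + 248.
All 5 nonzero coefficients of this polynomial in u are positive; hence for u > 0 the value is a sum of positive terms (the constant 248 among them).
Therefore f(t) > 0 throughout (-4, -3), and f has no zero there.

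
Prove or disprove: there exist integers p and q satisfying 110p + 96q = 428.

Every value of 110p + 96q is a multiple of gcd(110, 96) = 2; since 2 ∣ 428, solutions exist.
Dividing through by 2 reduces the equation to 55p + 48q = 214.
Euclidean algorithm: 55 = 1·48 + 7, 48 = 6·7 + 6, 7 = 1·6 + 1, 6 = 6·1 + 0.
Unwinding: 1 = 7 − 1·6 = 7 − (48 − 6·7) = −48 + 7·7 = −48 + 7·(55 − 1·48) = 7·55 − 8·48, i.e. 55·7 + 48·(-8) = 1.
Times 214: 55·1498 + 48·(-1712) = 214, so (1498, -1712) solves it.
The general solution is p = 1498 + 48k, q = -1712 − 55k; taking k = -31 gives the smaller pair p = 10, q = -7.
Check: 110·10 + 96·(-7) = 1100 − 672 = 428. ✓

p = 10, q = -7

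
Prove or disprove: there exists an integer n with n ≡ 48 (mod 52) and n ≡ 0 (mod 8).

gcd(52, 8) = 4. A simultaneous solution exists iff 48 ≡ 0 (mod 4); here 48 mod 4 = 0 = 0 mod 4, so it does.
In fact n = 48 itself already satisfies 48 mod 8 = 0.
Check: 48 mod 52 = 48, 48 mod 8 = 0. ✓

n = 48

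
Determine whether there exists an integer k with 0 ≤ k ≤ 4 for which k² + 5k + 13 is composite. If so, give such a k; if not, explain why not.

k = 2

At k = 2: 2² + 5·2 + 13 = 27 = 3·9, which is composite.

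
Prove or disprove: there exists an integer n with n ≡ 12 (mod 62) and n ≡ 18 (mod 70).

Here gcd(62, 70) = 2, and both 12 and 18 leave remainder 0 mod 2, so the system is consistent.
Put n = 12 + 62t, so we need 62t ≡ 6 (mod 70), equivalently (divide by 2) 31t ≡ 3 (mod 35).
To invert 31 modulo 35: 35 = 1·31 + 4, 31 = 7·4 + 3, 4 = 1·3 + 1, 3 = 3·1 + 0, and unwinding, 1 = 4 − 1·3 = 4 − (31 − 7·4) = −31 + 8·4 = −31 + 8·(35 − 1·31) = 8·35 − 9·31. Thus 31⁻¹ ≡ -9 ≡ 26 (mod 35).
Multiplying by 26: t ≡ 26·3 = 78 ≡ 8 (mod 35).
Then n = 12 + 62·8 = 508.
Check: 508 mod 62 = 12, 508 mod 70 = 18. ✓

n = 508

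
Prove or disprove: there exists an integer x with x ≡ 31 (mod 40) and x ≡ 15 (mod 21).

x = 351

Since 40 and 21 share no common factor, CRT says the pair of congruences has a solution (unique mod 840).
Any solution of the first congruence is x = 31 + 40t; substituting into the second, 40t ≡ 15 − 31 ≡ 5 (mod 21).
40 ≡ 19 (mod 21), so this reads 19t ≡ 5 (mod 21). Note 19·10 = 190 ≡ 1 (mod 21) (as 190 − 1 = 9·21), so 19⁻¹ ≡ 10.
Multiplying by 10: t ≡ 10·5 = 50 ≡ 8 (mod 21).
With t = 8: x = 31 + 40·8 = 351.
Verify: 351 = 8·40 + 31 and 351 = 16·21 + 15. ✓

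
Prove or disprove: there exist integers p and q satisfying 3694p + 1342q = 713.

Any value of 3694p + 1342q is a multiple of gcd(3694, 1342) = 2.
However 713 leaves remainder 1 on division by 2.
Hence no integers p, q satisfy the equation.

No, no such integers exist.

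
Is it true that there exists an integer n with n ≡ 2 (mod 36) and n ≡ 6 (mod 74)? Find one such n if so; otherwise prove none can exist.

n = 1190

Here gcd(36, 74) = 2, and both 2 and 6 leave remainder 0 mod 2, so the system is consistent.
Write n = 2 + 36t. Then 36t ≡ 6 − 2 ≡ 4 (mod 74); dividing through by 2 gives 18t ≡ 2 (mod 37).
Invert 18 mod 37 by the Euclidean algorithm: 37 = 2·18 + 1, 18 = 18·1 + 0; back-substituting, 1 = 37 − 2·18. Hence 18·(-2) ≡ 1, so 18⁻¹ ≡ -2 ≡ 35 (mod 37).
Therefore t ≡ 35·2 = 70 ≡ 33 (mod 37).
Then n = 2 + 36·33 = 1190.
Indeed 1190 ≡ 2 (mod 36) and 1190 ≡ 6 (mod 74).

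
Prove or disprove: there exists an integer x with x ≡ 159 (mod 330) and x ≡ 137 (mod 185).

No such integer exists.

Both moduli are multiples of 5 = gcd(330, 185), so any solution would satisfy x ≡ 159 and x ≡ 137 modulo 5 simultaneously.
These are incompatible: 159 − 137 = 22 is not divisible by 5.
So no integer satisfies both congruences.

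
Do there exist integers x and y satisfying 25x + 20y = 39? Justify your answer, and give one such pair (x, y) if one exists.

No such integers exist.

gcd(25, 20) = 5, so every integer of the form 25x + 20y is a multiple of 5.
However 39 leaves remainder 4 on division by 5.
Hence no integers x, y satisfy the equation.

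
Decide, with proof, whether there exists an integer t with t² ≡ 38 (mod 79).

t = 65

Take t = 65. Then 65² = 4225 = 53·79 + 38, so 65² ≡ 38 (mod 79).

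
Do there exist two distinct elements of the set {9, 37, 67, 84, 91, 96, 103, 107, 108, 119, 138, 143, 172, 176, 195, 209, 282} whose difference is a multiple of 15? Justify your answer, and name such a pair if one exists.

9 and 84 are such a pair.

Reduce each element mod 15: 9↦9, 37↦7, 67↦7, 84↦9, 91↦1, 96↦6, 103↦13, 107↦2, 108↦3, 119↦14, 138↦3, 143↦8, 172↦7, 176↦11, 195↦0, 209↦14, 282↦12. The residue 9 repeats (at 9 and 84), and 84 − 9 = 75 = 5·15.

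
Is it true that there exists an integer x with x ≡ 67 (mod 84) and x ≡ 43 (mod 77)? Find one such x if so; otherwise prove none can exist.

Reduce both congruences modulo 7, which divides 84 and 77: they say x ≡ 67 (mod 7) and x ≡ 43 (mod 7).
However 67 ≡ 4 and 43 ≡ 1 (mod 7), and 4 ≠ 1.
So no integer satisfies both congruences.

There is no such integer.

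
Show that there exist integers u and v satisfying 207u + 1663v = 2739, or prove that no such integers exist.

207 and 1663 are coprime, so 207u + 1663v ranges over all of ℤ.
Euclidean algorithm: 1663 = 8·207 + 7, 207 = 29·7 + 4, 7 = 1·4 + 3, 4 = 1·3 + 1, 3 = 3·1 + 0.
Working back up the chain: 1 = 4 − 1·3 = 4 − (7 − 1·4) = −7 + 2·4 = −7 + 2·(207 − 29·7) = 2·207 − 59·7 = 2·207 − 59·(1663 − 8·207) = −59·1663 + 474·207. So 207·474 + 1663·(-59) = 1.
Multiplying through by 2739: u = 474·2739 = 1298286, v = (-59)·2739 = -161601 is a solution.
Subtracting 780·1663 from u and adding 780·207 to v gives the tidier solution (1146, -141).
Indeed 207·1146 + 1663·(-141) = 237222 − 234483 = 2739.

u = 1146, v = -141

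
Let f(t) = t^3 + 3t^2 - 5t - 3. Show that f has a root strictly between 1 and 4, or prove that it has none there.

Such a root exists.

f(1) = -4 and f(4) = 89, which have opposite signs.
As a polynomial, f is continuous on every closed interval.
By the Intermediate Value Theorem f must vanish at some point of (1, 4).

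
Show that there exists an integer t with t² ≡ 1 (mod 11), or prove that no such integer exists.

t = 10 works: 10² = 100, and 100 − 1 = 99 = 9·11.

t = 10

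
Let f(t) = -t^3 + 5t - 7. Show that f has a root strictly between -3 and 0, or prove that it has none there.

Yes, f has a root in the interval.

f(-3) = 5 and f(0) = -7, which have opposite signs.
Since f is a polynomial it is continuous on [-3, 0].
By the Intermediate Value Theorem f must vanish at some point of (-3, 0).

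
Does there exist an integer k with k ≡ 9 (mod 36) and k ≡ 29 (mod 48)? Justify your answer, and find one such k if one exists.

Both moduli are multiples of 12 = gcd(36, 48), so any solution would satisfy k ≡ 9 and k ≡ 29 modulo 12 simultaneously.
But 9 mod 12 = 9 while 29 mod 12 = 5, a contradiction.
So no integer satisfies both congruences.

There is no such integer.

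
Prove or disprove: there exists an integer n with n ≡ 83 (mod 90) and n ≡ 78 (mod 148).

gcd(90, 148) = 2. If n ≡ 83 (mod 90) and n ≡ 78 (mod 148), then n ≡ 83 (mod 2) and n ≡ 78 (mod 2).
However 83 ≡ 1 and 78 ≡ 0 (mod 2), and 1 ≠ 0.
Hence the system has no solution.

No, no such integer exists.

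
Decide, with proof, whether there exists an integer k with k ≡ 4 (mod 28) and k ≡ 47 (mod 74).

No, no such integer exists.

gcd(28, 74) = 2. If k ≡ 4 (mod 28) and k ≡ 47 (mod 74), then k ≡ 4 (mod 2) and k ≡ 47 (mod 2).
But 4 mod 2 = 0 while 47 mod 2 = 1, a contradiction.
So no integer satisfies both congruences.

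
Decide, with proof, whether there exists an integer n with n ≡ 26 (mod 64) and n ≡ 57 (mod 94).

There is no such integer.

Reduce both congruences modulo 2, which divides 64 and 94: they say n ≡ 26 (mod 2) and n ≡ 57 (mod 2).
These are incompatible: 26 − 57 = -31 is not divisible by 2.
So no integer satisfies both congruences.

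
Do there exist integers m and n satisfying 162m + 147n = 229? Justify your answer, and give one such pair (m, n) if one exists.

No, no such integers exist.

Both 162 and 147 are divisible by gcd(162, 147) = 3, hence so is any combination 162m + 147n.
But 229 = 3·76 + 1, so 3 ∤ 229.
So the equation is unsolvable over ℤ.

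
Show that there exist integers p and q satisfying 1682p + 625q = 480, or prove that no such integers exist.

p = 140, q = -376

Since gcd(1682, 625) = 1, every integer is an integer combination of 1682 and 625.
Euclidean algorithm: 1682 = 2·625 + 432, 625 = 1·432 + 193, 432 = 2·193 + 46, 193 = 4·46 + 9, 46 = 5·9 + 1, 9 = 9·1 + 0.
Back-substituting, 1 = 46 − 5·9 = 46 − 5·(193 − 4·46) = −5·193 + 21·46 = −5·193 + 21·(432 − 2·193) = 21·432 − 47·193 = 21·432 − 47·(625 − 1·432) = −47·625 + 68·432 = −47·625 + 68·(1682 − 2·625) = 68·1682 − 183·625; that is, 1682·68 + 625·(-183) = 1.
Scaling by 480 gives the particular solution (p, q) = (32640, -87840).
Subtracting 52·625 from p and adding 52·1682 to q gives the tidier solution (140, -376).
Check: 1682·140 + 625·(-376) = 235480 − 235000 = 480. ✓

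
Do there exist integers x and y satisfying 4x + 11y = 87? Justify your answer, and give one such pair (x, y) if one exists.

Since gcd(4, 11) = 1, every integer is an integer combination of 4 and 11.
Dividing repeatedly: 11 = 2·4 + 3, 4 = 1·3 + 1, 3 = 3·1 + 0.
Unwinding: 1 = 4 − 1·3 = 4 − (11 − 2·4) = −11 + 3·4, i.e. 4·3 + 11·(-1) = 1.
Scaling by 87 gives the particular solution (x, y) = (261, -87).
Subtracting 23·11 from x and adding 23·4 to y gives the tidier solution (8, 5).
Indeed 4·8 + 11·5 = 32 + 55 = 87.

x = 8, y = 5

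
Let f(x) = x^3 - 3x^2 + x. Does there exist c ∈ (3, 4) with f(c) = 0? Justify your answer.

No.

f(3) = 3 and f(4) = 20, both positive, so a sign-change argument is unavailable; we show f keeps this sign on the whole interval.
Shift to the endpoint 3: with x = 3 + u (0 < u < 1), one computes f(3 + u) = u^3 + 6u^2 + 10u + 3.
The nonzero coefficients here are all positive, so for u > 0 every term is positive (or zero), and the constant term 3 is strictly positive.
Therefore f(x) > 0 throughout (3, 4), and f has no zero there.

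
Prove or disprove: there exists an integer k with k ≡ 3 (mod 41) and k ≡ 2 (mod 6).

gcd(41, 6) = 1, so the Chinese Remainder Theorem guarantees exactly one residue class mod 246 satisfying both.
Any solution of the first congruence is k = 3 + 41t; substituting into the second, 41t ≡ 2 − 3 ≡ 5 (mod 6).
41 ≡ 5 (mod 6), so this reads 5t ≡ 5 (mod 6). To invert 5 modulo 6: 6 = 1·5 + 1, 5 = 5·1 + 0, and unwinding, 1 = 6 − 1·5. Thus 5⁻¹ ≡ -1 ≡ 5 (mod 6).
Therefore t ≡ 5·5 = 25 ≡ 1 (mod 6).
With t = 1: k = 3 + 41·1 = 44.
Indeed 44 ≡ 3 (mod 41) and 44 ≡ 2 (mod 6).

k = 44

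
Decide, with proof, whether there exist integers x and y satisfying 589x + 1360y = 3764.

x = 676, y = -290

589 and 1360 are coprime, so 589x + 1360y ranges over all of ℤ.
Dividing repeatedly: 1360 = 2·589 + 182, 589 = 3·182 + 43, 182 = 4·43 + 10, 43 = 4·10 + 3, 10 = 3·3 + 1, 3 = 3·1 + 0.
Working back up the chain: 1 = 10 − 3·3 = 10 − 3·(43 − 4·10) = −3·43 + 13·10 = −3·43 + 13·(182 − 4·43) = 13·182 − 55·43 = 13·182 − 55·(589 − 3·182) = −55·589 + 178·182 = −55·589 + 178·(1360 − 2·589) = 178·1360 − 411·589. So 589·(-411) + 1360·178 = 1.
Scaling by 3764 gives the particular solution (x, y) = (-1547004, 669992).
The general solution is x = -1547004 + 1360k, y = 669992 − 589k; taking k = 1138 gives the smaller pair x = 676, y = -290.
Check: 589·676 + 1360·(-290) = 398164 − 394400 = 3764. ✓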